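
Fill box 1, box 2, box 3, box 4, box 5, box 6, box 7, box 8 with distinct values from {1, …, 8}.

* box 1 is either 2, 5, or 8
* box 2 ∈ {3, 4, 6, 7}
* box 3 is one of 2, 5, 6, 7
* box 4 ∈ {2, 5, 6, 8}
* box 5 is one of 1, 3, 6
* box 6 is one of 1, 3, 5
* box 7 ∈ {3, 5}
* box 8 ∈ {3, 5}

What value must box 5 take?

The 8 variables together cover exactly {1, 2, 3, 4, 5, 6, 7, 8} — 8 values for 8 variables — and 4 appears only in box 2's list, so box 2 = 4.
The 7 still-open variables together cover exactly {1, 2, 3, 5, 6, 7, 8} — 7 values for 7 variables — and 7 appears only in box 3's list, so box 3 = 7.
The 2 variables box 7 and box 8 are confined to {3, 5}, which locks those values in; drop them from box 1, box 4, box 5, box 6.
box 6 must be 1 (only option left). Remove 1 from box 5.
So box 5 = 6.

6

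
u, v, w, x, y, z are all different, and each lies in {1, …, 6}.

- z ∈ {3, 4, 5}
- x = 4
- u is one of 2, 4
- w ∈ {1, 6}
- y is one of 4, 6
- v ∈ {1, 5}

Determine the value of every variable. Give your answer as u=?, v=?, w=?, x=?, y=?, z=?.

x has just one choice, so x = 4. Strike 4 from u, y, z.
That leaves y = 6. Remove 6 from w.
u has just one choice, so u = 2.
w has just one choice, so w = 1. Remove 1 from v.
v has just one choice, so v = 5. Remove 5 from z.
z's domain is down to {3}, so z = 3.

u=2, v=5, w=1, x=4, y=6, z=3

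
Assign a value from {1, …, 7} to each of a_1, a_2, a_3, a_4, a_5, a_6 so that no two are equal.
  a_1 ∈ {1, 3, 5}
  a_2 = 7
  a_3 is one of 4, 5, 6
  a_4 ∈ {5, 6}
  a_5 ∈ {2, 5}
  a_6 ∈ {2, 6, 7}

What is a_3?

a_2's domain is down to {7}, so a_2 = 7. So a_6 can't be 7.
The 3 variables a_4, a_5, a_6 are confined to {2, 5, 6}, which locks those values in; drop them from a_1, a_3.
So a_3 = 4.

4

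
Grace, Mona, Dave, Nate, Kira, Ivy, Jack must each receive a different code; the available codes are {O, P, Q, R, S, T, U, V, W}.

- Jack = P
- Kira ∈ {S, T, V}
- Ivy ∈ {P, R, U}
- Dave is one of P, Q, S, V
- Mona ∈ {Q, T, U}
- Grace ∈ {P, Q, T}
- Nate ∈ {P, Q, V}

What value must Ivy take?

R

Jack has just one choice, so Jack = P. So Grace, Dave, Nate, Ivy can't be P.
Among the 6 still-open variables, R fits only Ivy (and all 6 values in {Q, R, S, T, U, V} must be used), so Ivy = R.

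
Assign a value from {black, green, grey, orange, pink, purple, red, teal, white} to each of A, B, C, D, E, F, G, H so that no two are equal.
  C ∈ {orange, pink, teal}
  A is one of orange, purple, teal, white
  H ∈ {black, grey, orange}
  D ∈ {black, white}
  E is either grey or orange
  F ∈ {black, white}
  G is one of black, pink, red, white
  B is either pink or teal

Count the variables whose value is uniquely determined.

The 8 variables together cover exactly {black, grey, orange, pink, purple, red, teal, white} — 8 values for 8 variables — and purple appears only in A's list, so A = purple.
The 7 still-open variables together cover exactly {black, grey, orange, pink, red, teal, white} — 7 values for 7 variables — and red appears only in G's list, so G = red.
The 2 variables D and F are confined to {black, white}, which locks those values in; drop them from H.
The 2 variables E and H are confined to {grey, orange}, which locks those values in; drop them from C.
Determined: A=purple, G=red. The other variables each still have more than one consistent value. That makes 2.

2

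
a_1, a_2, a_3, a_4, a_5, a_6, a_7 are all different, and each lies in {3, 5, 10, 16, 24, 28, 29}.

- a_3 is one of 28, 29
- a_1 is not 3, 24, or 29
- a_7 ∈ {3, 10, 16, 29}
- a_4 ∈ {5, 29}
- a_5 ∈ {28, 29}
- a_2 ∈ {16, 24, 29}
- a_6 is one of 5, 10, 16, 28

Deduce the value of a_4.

5

The 7 variables together cover exactly {3, 5, 10, 16, 24, 28, 29} — 7 values for 7 variables — and 3 appears only in a_7's list, so a_7 = 3.
The 6 still-open variables together cover exactly {5, 10, 16, 24, 28, 29} — 6 values for 6 variables — and 24 appears only in a_2's list, so a_2 = 24.
a_3 and a_5 share exactly the 2 values {28, 29}; by pigeonhole those values go to them, so strike 28, 29 from a_1, a_4, a_6.
So a_4 = 5.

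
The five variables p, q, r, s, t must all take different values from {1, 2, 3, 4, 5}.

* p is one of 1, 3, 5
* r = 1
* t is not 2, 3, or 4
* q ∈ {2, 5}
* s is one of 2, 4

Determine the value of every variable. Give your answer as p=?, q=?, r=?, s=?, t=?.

r's domain is down to {1}, so r = 1. Strike 1 from p, t.
t must be 5 (only option left). So p, q can't be 5.
p's domain is down to {3}, so p = 3.
q's domain is down to {2}, so q = 2. Strike 2 from s.
s's domain is down to {4}, so s = 4.

p=3, q=2, r=1, s=4, t=5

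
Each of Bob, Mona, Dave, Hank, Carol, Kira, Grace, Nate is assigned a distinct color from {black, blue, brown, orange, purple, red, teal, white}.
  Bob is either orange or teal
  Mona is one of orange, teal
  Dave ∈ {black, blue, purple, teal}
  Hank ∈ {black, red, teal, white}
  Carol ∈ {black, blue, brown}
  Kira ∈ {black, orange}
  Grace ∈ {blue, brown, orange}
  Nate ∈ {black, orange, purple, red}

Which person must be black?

Kira

The 8 variables draw from only 8 values {black, blue, brown, orange, purple, red, teal, white}, so each is used; only Hank can be white, hence Hank = white.
Among the 7 still-open variables, red fits only Nate (and all 7 values in {black, blue, brown, orange, purple, red, teal} must be used), so Nate = red.
The 6 still-open variables together cover exactly {black, blue, brown, orange, purple, teal} — 6 values for 6 variables — and purple appears only in Dave's list, so Dave = purple.
Bob and Mona share exactly the 2 values {orange, teal}; by pigeonhole those values go to them, so strike orange, teal from Kira, Grace.
So black goes to Kira.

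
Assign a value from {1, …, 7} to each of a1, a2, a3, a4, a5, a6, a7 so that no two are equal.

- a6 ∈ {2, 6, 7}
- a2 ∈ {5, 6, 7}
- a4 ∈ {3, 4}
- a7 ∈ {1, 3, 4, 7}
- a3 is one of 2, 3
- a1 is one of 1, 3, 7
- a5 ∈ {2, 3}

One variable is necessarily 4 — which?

Among the 7 variables, 5 fits only a2 (and all 7 values in {1, 2, 3, 4, 5, 6, 7} must be used), so a2 = 5.
The 6 still-open variables draw from only 6 values {1, 2, 3, 4, 6, 7}, so each is used; only a6 can be 6, hence a6 = 6.
a3 and a5 share exactly the 2 values {2, 3}; by pigeonhole those values go to them, so strike 2, 3 from a1, a4, a7.

a4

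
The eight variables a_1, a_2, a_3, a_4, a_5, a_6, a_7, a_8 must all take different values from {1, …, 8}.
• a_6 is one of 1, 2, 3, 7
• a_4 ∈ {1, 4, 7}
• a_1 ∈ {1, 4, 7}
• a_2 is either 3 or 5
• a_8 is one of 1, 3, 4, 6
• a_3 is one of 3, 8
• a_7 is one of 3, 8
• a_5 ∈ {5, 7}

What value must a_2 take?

5

The 8 variables draw from only 8 values {1, 2, 3, 4, 5, 6, 7, 8}, so each is used; only a_6 can be 2, hence a_6 = 2.
The 7 still-open variables together cover exactly {1, 3, 4, 5, 6, 7, 8} — 7 values for 7 variables — and 6 appears only in a_8's list, so a_8 = 6.
a_3 and a_7 share exactly the 2 values {3, 8}; by pigeonhole those values go to them, so strike 3, 8 from a_2.
So a_2 = 5.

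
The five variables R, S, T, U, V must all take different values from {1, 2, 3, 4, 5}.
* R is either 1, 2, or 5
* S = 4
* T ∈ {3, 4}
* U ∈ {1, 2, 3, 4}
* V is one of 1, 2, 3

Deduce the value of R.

5

S's domain is down to {4}, so S = 4. Remove 4 from T, U.
T has just one choice, so T = 3. So U, V can't be 3.
Among the 3 still-open variables, 5 fits only R (and all 3 values in {1, 2, 5} must be used), so R = 5.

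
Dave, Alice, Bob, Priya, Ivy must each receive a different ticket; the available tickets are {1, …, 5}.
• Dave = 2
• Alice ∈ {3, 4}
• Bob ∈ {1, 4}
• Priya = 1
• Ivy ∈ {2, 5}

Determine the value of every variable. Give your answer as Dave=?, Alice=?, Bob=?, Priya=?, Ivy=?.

Dave has just one choice, so Dave = 2. Eliminate 2 elsewhere: Ivy.
Priya's domain is down to {1}, so Priya = 1. Eliminate 1 elsewhere: Bob.
Ivy has just one choice, so Ivy = 5.
That leaves Bob = 4. So Alice can't be 4.
Alice has just one choice, so Alice = 3.

Dave=2, Alice=3, Bob=4, Priya=1, Ivy=5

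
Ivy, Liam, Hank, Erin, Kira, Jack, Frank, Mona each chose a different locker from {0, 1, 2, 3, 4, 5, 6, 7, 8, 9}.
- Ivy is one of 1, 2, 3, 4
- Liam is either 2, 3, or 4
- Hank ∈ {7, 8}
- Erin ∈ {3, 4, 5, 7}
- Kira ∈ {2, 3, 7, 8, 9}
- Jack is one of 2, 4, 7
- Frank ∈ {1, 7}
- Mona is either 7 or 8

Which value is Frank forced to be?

Among the 8 variables, 5 fits only Erin (and all 8 values in {1, 2, 3, 4, 5, 7, 8, 9} must be used), so Erin = 5.
Among the 7 still-open variables, 9 fits only Kira (and all 7 values in {1, 2, 3, 4, 7, 8, 9} must be used), so Kira = 9.
The 2 variables Hank and Mona are confined to {7, 8}, which locks those values in; drop them from Jack, Frank.
So Frank = 1.

1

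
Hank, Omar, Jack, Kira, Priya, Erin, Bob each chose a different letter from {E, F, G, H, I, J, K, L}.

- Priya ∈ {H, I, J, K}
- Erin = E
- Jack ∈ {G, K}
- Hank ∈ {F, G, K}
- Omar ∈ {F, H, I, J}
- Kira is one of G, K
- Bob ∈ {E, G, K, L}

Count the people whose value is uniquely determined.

3

Erin's domain is down to {E}, so Erin = E. So Bob can't be E.
Jack and Kira share exactly the 2 values {G, K}; by pigeonhole those values go to them, so strike G, K from Hank, Priya, Bob.
Hank's domain is down to {F}, so Hank = F. Remove F from Omar.
That leaves Bob = L.
Determined: Hank=F, Erin=E, Bob=L. The other people each still have more than one consistent value. That makes 3.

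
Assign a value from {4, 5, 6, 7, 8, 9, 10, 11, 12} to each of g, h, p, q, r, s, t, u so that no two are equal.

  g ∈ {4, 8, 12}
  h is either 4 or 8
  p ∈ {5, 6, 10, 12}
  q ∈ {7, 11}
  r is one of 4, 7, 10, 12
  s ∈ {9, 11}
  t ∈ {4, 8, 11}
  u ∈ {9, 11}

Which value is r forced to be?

10

s and u share exactly the 2 values {9, 11}; by pigeonhole those values go to them, so strike 9, 11 from q, t.
That leaves q = 7. So r can't be 7.
h and t share exactly the 2 values {4, 8}; by pigeonhole those values go to them, so strike 4, 8 from g, r.
g has just one choice, so g = 12. So p, r can't be 12.
So r = 10.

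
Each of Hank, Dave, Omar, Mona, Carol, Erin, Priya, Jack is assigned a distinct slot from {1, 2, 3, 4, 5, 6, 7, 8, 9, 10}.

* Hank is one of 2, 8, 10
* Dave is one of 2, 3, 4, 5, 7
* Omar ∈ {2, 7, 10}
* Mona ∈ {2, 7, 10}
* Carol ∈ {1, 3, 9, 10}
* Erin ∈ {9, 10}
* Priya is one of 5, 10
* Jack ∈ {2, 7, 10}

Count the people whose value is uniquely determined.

3

Omar, Mona, Jack between them cover only {2, 7, 10} — a naked triple. Remove those values from Hank, Dave, Carol, Erin, Priya.
Hank's domain is down to {8}, so Hank = 8.
Erin must be 9 (only option left). So Carol can't be 9.
Priya must be 5 (only option left). So Dave can't be 5.
Determined: Hank=8, Erin=9, Priya=5. The other people each still have more than one consistent value. That makes 3.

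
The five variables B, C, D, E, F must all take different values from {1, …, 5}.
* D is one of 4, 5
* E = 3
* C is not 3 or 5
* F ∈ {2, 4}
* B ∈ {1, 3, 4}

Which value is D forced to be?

5

E must be 3 (only option left). So B can't be 3.
The 4 still-open variables together cover exactly {1, 2, 4, 5} — 4 values for 4 variables — and 5 appears only in D's list, so D = 5.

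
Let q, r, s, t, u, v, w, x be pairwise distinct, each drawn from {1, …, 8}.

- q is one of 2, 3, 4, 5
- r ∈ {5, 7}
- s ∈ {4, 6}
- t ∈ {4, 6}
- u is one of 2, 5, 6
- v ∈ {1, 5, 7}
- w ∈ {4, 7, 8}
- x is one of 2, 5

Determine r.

The 8 variables draw from only 8 values {1, 2, 3, 4, 5, 6, 7, 8}, so each is used; only v can be 1, hence v = 1.
The 7 still-open variables together cover exactly {2, 3, 4, 5, 6, 7, 8} — 7 values for 7 variables — and 3 appears only in q's list, so q = 3.
Among the 6 still-open variables, 8 fits only w (and all 6 values in {2, 4, 5, 6, 7, 8} must be used), so w = 8.
Among the 5 still-open variables, 7 fits only r (and all 5 values in {2, 4, 5, 6, 7} must be used), so r = 7.

7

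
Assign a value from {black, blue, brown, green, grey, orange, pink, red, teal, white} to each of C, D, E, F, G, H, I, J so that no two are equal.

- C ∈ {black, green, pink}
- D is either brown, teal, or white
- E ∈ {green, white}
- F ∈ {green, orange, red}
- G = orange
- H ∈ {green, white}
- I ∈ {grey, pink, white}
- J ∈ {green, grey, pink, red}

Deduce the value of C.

black

G's domain is down to {orange}, so G = orange. Strike orange from F.
E and H between them cover only {green, white} — a naked pair. Remove those values from C, D, F, I, J.
F's domain is down to {red}, so F = red. Eliminate red elsewhere: J.
I and J between them cover only {grey, pink} — a naked pair. Remove those values from C.
So C = black.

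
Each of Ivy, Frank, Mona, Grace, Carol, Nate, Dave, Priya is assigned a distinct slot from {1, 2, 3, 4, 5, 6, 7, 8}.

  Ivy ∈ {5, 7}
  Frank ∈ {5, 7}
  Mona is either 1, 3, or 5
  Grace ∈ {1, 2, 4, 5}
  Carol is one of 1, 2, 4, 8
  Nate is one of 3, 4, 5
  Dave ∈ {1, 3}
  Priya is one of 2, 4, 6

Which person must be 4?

Nate

The 8 variables together cover exactly {1, 2, 3, 4, 5, 6, 7, 8} — 8 values for 8 variables — and 6 appears only in Priya's list, so Priya = 6.
The 7 still-open variables draw from only 7 values {1, 2, 3, 4, 5, 7, 8}, so each is used; only Carol can be 8, hence Carol = 8.
Among the 6 still-open variables, 2 fits only Grace (and all 6 values in {1, 2, 3, 4, 5, 7} must be used), so Grace = 2.
Among the 5 still-open variables, 4 fits only Nate (and all 5 values in {1, 3, 4, 5, 7} must be used), so Nate = 4.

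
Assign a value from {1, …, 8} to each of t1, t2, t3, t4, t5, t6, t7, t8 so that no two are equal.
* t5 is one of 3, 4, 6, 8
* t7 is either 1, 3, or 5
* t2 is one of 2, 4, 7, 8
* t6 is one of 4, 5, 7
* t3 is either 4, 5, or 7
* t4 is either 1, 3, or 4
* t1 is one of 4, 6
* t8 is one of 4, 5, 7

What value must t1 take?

6

Among the 8 variables, 2 fits only t2 (and all 8 values in {1, 2, 3, 4, 5, 6, 7, 8} must be used), so t2 = 2.
The 7 still-open variables together cover exactly {1, 3, 4, 5, 6, 7, 8} — 7 values for 7 variables — and 8 appears only in t5's list, so t5 = 8.
The 6 still-open variables together cover exactly {1, 3, 4, 5, 6, 7} — 6 values for 6 variables — and 6 appears only in t1's list, so t1 = 6.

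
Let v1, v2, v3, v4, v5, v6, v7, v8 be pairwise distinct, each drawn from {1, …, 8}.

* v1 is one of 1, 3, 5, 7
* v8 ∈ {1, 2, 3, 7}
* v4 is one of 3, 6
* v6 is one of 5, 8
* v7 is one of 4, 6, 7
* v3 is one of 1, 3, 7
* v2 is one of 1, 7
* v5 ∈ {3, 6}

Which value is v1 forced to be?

The 8 variables together cover exactly {1, 2, 3, 4, 5, 6, 7, 8} — 8 values for 8 variables — and 2 appears only in v8's list, so v8 = 2.
Among the 7 still-open variables, 4 fits only v7 (and all 7 values in {1, 3, 4, 5, 6, 7, 8} must be used), so v7 = 4.
The 6 still-open variables together cover exactly {1, 3, 5, 6, 7, 8} — 6 values for 6 variables — and 8 appears only in v6's list, so v6 = 8.
The 5 still-open variables draw from only 5 values {1, 3, 5, 6, 7}, so each is used; only v1 can be 5, hence v1 = 5.

5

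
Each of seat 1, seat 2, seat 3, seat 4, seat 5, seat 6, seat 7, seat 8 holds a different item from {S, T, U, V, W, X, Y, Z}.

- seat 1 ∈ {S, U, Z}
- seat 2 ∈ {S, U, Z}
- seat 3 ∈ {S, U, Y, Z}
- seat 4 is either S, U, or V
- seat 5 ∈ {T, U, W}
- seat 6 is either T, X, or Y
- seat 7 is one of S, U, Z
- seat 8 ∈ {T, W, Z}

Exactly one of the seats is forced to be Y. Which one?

Among the 8 variables, V fits only seat 4 (and all 8 values in {S, T, U, V, W, X, Y, Z} must be used), so seat 4 = V.
The 7 still-open variables together cover exactly {S, T, U, W, X, Y, Z} — 7 values for 7 variables — and X appears only in seat 6's list, so seat 6 = X.
Among the 6 still-open variables, Y fits only seat 3 (and all 6 values in {S, T, U, W, Y, Z} must be used), so seat 3 = Y.

seat 3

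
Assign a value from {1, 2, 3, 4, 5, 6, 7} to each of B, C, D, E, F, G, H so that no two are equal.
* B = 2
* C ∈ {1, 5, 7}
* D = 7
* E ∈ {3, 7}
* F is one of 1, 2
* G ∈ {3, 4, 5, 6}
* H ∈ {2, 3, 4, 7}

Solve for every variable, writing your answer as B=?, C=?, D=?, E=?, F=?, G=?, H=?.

B has just one choice, so B = 2. So F, H can't be 2.
That leaves D = 7. Remove 7 from C, E, H.
E's domain is down to {3}, so E = 3. Remove 3 from G, H.
F's domain is down to {1}, so F = 1. So C can't be 1.
H must be 4 (only option left). Strike 4 from G.
That leaves C = 5. Remove 5 from G.
G must be 6 (only option left).

B=2, C=5, D=7, E=3, F=1, G=6, H=4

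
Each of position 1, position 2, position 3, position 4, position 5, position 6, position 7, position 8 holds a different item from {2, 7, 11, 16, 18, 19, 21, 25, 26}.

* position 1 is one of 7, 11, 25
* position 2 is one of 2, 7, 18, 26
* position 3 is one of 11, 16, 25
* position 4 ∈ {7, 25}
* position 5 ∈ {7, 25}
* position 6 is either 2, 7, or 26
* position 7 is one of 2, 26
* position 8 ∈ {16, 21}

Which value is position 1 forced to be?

11

Among the 8 variables, 18 fits only position 2 (and all 8 values in {2, 7, 11, 16, 18, 21, 25, 26} must be used), so position 2 = 18.
Among the 7 still-open variables, 21 fits only position 8 (and all 7 values in {2, 7, 11, 16, 21, 25, 26} must be used), so position 8 = 21.
The 6 still-open variables together cover exactly {2, 7, 11, 16, 25, 26} — 6 values for 6 variables — and 16 appears only in position 3's list, so position 3 = 16.
The 5 still-open variables together cover exactly {2, 7, 11, 25, 26} — 5 values for 5 variables — and 11 appears only in position 1's list, so position 1 = 11.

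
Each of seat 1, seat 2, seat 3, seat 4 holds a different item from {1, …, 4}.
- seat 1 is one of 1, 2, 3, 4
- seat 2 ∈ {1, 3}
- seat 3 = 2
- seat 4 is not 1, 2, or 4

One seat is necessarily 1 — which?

seat 2

seat 3 must be 2 (only option left). So seat 1 can't be 2.
seat 4 must be 3 (only option left). Eliminate 3 elsewhere: seat 1, seat 2.
So 1 goes to seat 2.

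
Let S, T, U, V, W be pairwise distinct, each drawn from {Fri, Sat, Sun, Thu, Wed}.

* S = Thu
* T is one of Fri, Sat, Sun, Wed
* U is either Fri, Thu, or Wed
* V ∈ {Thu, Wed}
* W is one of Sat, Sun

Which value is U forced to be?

Fri

S must be Thu (only option left). So U, V can't be Thu.
V has just one choice, so V = Wed. Eliminate Wed elsewhere: T, U.
So U = Fri.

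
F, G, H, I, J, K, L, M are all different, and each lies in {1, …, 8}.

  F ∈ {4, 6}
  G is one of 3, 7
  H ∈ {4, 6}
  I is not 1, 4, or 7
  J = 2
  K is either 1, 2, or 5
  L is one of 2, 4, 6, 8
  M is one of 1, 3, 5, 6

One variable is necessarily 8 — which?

J must be 2 (only option left). Strike 2 from I, K, L.
Among the 7 still-open variables, 7 fits only G (and all 7 values in {1, 3, 4, 5, 6, 7, 8} must be used), so G = 7.
F and H share exactly the 2 values {4, 6}; by pigeonhole those values go to them, so strike 4, 6 from I, L, M.
So 8 goes to L.

L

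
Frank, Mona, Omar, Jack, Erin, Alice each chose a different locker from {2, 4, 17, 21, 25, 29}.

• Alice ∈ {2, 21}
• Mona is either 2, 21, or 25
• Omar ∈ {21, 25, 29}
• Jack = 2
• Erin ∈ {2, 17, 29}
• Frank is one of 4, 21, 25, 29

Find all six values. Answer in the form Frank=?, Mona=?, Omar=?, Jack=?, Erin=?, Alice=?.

Frank=4, Mona=25, Omar=29, Jack=2, Erin=17, Alice=21

Jack's domain is down to {2}, so Jack = 2. Eliminate 2 elsewhere: Mona, Erin, Alice.
That leaves Alice = 21. So Frank, Mona, Omar can't be 21.
That leaves Mona = 25. Eliminate 25 elsewhere: Frank, Omar.
That leaves Omar = 29. Remove 29 from Frank, Erin.
Erin's domain is down to {17}, so Erin = 17.
Frank must be 4 (only option left).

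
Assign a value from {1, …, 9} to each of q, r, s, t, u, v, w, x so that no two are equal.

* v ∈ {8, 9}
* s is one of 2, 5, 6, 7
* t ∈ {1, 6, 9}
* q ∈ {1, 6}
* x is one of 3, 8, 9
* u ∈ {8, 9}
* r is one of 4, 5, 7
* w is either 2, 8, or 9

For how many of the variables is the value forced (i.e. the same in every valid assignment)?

u and v between them cover only {8, 9} — a naked pair. Remove those values from t, w, x.
w's domain is down to {2}, so w = 2. Eliminate 2 elsewhere: s.
That leaves x = 3.
The 2 variables q and t are confined to {1, 6}, which locks those values in; drop them from s.
Determined: w=2, x=3. The other variables each still have more than one consistent value. That makes 2.

2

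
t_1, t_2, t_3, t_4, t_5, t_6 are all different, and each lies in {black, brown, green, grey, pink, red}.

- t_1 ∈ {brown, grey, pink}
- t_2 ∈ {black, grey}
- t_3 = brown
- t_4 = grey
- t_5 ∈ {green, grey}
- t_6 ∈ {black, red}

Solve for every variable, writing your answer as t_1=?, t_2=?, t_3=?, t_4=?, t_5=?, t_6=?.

t_3 must be brown (only option left). Remove brown from t_1.
t_4 must be grey (only option left). So t_1, t_2, t_5 can't be grey.
t_5 must be green (only option left).
t_1's domain is down to {pink}, so t_1 = pink.
t_2 must be black (only option left). So t_6 can't be black.
t_6 must be red (only option left).

t_1=pink, t_2=black, t_3=brown, t_4=grey, t_5=green, t_6=red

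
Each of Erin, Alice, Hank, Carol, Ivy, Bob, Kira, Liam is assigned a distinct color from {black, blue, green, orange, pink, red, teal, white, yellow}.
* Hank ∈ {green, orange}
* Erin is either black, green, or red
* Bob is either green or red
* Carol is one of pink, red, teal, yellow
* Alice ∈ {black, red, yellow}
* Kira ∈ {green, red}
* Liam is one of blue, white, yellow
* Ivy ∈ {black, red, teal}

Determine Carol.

pink

The 2 variables Bob and Kira are confined to {green, red}, which locks those values in; drop them from Erin, Alice, Hank, Carol, Ivy.
Erin must be black (only option left). Strike black from Alice, Ivy.
Alice must be yellow (only option left). Strike yellow from Carol, Liam.
Hank has just one choice, so Hank = orange.
Ivy's domain is down to {teal}, so Ivy = teal. Eliminate teal elsewhere: Carol.
So Carol = pink.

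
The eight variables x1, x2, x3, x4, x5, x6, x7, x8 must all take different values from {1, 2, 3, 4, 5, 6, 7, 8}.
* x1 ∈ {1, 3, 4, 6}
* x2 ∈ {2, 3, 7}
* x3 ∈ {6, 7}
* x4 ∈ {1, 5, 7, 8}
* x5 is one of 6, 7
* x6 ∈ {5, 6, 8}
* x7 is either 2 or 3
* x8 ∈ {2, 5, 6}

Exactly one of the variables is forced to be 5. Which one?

The 8 variables together cover exactly {1, 2, 3, 4, 5, 6, 7, 8} — 8 values for 8 variables — and 4 appears only in x1's list, so x1 = 4.
Among the 7 still-open variables, 1 fits only x4 (and all 7 values in {1, 2, 3, 5, 6, 7, 8} must be used), so x4 = 1.
The 6 still-open variables draw from only 6 values {2, 3, 5, 6, 7, 8}, so each is used; only x6 can be 8, hence x6 = 8.
The 5 still-open variables draw from only 5 values {2, 3, 5, 6, 7}, so each is used; only x8 can be 5, hence x8 = 5.

x8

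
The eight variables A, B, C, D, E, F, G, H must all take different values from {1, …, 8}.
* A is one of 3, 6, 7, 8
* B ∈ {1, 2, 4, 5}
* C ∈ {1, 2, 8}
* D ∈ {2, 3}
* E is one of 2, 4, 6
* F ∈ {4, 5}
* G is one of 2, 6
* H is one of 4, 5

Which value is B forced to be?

Among the 8 variables, 7 fits only A (and all 8 values in {1, 2, 3, 4, 5, 6, 7, 8} must be used), so A = 7.
The 7 still-open variables together cover exactly {1, 2, 3, 4, 5, 6, 8} — 7 values for 7 variables — and 3 appears only in D's list, so D = 3.
The 6 still-open variables draw from only 6 values {1, 2, 4, 5, 6, 8}, so each is used; only C can be 8, hence C = 8.
The 5 still-open variables draw from only 5 values {1, 2, 4, 5, 6}, so each is used; only B can be 1, hence B = 1.

1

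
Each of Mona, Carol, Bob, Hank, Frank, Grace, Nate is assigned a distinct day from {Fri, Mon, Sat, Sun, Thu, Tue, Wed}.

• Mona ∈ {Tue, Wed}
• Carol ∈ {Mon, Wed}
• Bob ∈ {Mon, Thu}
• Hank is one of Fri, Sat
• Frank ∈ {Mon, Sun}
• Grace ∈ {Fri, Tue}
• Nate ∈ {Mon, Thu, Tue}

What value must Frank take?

Sun

The 7 variables draw from only 7 values {Fri, Mon, Sat, Sun, Thu, Tue, Wed}, so each is used; only Hank can be Sat, hence Hank = Sat.
The 6 still-open variables together cover exactly {Fri, Mon, Sun, Thu, Tue, Wed} — 6 values for 6 variables — and Fri appears only in Grace's list, so Grace = Fri.
Among the 5 still-open variables, Sun fits only Frank (and all 5 values in {Mon, Sun, Thu, Tue, Wed} must be used), so Frank = Sun.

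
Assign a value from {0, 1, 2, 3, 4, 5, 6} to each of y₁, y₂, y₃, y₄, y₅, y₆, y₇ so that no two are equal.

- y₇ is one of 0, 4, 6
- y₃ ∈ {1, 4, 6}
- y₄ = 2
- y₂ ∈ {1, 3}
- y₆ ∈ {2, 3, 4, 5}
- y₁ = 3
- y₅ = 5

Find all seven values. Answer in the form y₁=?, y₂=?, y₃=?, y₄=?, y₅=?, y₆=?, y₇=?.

y₁=3, y₂=1, y₃=6, y₄=2, y₅=5, y₆=4, y₇=0

y₁ has just one choice, so y₁ = 3. Strike 3 from y₂, y₆.
y₂ must be 1 (only option left). Eliminate 1 elsewhere: y₃.
That leaves y₄ = 2. Remove 2 from y₆.
That leaves y₅ = 5. So y₆ can't be 5.
y₆'s domain is down to {4}, so y₆ = 4. Eliminate 4 elsewhere: y₃, y₇.
y₃ must be 6 (only option left). So y₇ can't be 6.
y₇'s domain is down to {0}, so y₇ = 0.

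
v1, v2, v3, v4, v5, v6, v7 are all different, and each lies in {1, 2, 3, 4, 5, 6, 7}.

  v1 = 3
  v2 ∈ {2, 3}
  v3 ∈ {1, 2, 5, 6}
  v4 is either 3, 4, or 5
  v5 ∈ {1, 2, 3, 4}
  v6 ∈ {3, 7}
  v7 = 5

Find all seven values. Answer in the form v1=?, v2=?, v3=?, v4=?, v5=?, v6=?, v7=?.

v1 has just one choice, so v1 = 3. Strike 3 from v2, v4, v5, v6.
v2's domain is down to {2}, so v2 = 2. Remove 2 from v3, v5.
v6 has just one choice, so v6 = 7.
v7 must be 5 (only option left). Remove 5 from v3, v4.
v4's domain is down to {4}, so v4 = 4. Remove 4 from v5.
v5 has just one choice, so v5 = 1. So v3 can't be 1.
v3 has just one choice, so v3 = 6.

v1=3, v2=2, v3=6, v4=4, v5=1, v6=7, v7=5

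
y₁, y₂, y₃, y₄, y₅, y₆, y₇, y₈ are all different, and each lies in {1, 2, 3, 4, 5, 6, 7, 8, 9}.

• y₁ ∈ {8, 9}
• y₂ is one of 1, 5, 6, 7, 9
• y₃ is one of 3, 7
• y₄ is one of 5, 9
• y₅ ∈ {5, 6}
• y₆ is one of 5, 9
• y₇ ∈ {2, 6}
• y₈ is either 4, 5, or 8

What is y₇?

2

y₄ and y₆ between them cover only {5, 9} — a naked pair. Remove those values from y₁, y₂, y₅, y₈.
That leaves y₁ = 8. Remove 8 from y₈.
That leaves y₅ = 6. So y₂, y₇ can't be 6.
So y₇ = 2.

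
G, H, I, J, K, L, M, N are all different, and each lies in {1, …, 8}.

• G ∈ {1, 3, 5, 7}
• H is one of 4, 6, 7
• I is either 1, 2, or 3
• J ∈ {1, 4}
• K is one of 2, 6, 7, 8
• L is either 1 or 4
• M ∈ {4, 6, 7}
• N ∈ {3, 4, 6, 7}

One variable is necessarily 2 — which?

The 8 variables draw from only 8 values {1, 2, 3, 4, 5, 6, 7, 8}, so each is used; only G can be 5, hence G = 5.
The 7 still-open variables together cover exactly {1, 2, 3, 4, 6, 7, 8} — 7 values for 7 variables — and 8 appears only in K's list, so K = 8.
The 6 still-open variables together cover exactly {1, 2, 3, 4, 6, 7} — 6 values for 6 variables — and 2 appears only in I's list, so I = 2.

I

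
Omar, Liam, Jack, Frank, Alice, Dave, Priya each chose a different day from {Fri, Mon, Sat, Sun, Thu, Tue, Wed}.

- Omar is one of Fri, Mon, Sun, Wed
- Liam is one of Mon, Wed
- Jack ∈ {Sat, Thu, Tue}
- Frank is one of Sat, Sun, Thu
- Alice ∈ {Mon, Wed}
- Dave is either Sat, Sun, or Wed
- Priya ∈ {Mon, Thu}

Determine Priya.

The 7 variables draw from only 7 values {Fri, Mon, Sat, Sun, Thu, Tue, Wed}, so each is used; only Omar can be Fri, hence Omar = Fri.
The 6 still-open variables draw from only 6 values {Mon, Sat, Sun, Thu, Tue, Wed}, so each is used; only Jack can be Tue, hence Jack = Tue.
Liam and Alice between them cover only {Mon, Wed} — a naked pair. Remove those values from Dave, Priya.
So Priya = Thu.

Thu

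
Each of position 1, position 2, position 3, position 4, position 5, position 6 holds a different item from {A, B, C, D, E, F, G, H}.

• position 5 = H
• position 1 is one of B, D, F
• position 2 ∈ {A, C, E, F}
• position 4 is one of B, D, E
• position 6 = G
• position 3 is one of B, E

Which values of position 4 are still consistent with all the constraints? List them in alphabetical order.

position 5's domain is down to {H}, so position 5 = H.
position 6's domain is down to {G}, so position 6 = G.
No further eliminations apply; position 4 can still be any of B, D, E.

B, D, E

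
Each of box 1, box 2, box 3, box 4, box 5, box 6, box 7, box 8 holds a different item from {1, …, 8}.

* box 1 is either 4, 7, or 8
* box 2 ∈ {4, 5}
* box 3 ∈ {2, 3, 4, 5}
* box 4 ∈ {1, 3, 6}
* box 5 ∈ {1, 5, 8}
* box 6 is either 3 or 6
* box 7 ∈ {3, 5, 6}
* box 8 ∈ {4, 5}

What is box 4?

1

The 8 variables together cover exactly {1, 2, 3, 4, 5, 6, 7, 8} — 8 values for 8 variables — and 2 appears only in box 3's list, so box 3 = 2.
The 7 still-open variables draw from only 7 values {1, 3, 4, 5, 6, 7, 8}, so each is used; only box 1 can be 7, hence box 1 = 7.
Among the 6 still-open variables, 8 fits only box 5 (and all 6 values in {1, 3, 4, 5, 6, 8} must be used), so box 5 = 8.
The 5 still-open variables together cover exactly {1, 3, 4, 5, 6} — 5 values for 5 variables — and 1 appears only in box 4's list, so box 4 = 1.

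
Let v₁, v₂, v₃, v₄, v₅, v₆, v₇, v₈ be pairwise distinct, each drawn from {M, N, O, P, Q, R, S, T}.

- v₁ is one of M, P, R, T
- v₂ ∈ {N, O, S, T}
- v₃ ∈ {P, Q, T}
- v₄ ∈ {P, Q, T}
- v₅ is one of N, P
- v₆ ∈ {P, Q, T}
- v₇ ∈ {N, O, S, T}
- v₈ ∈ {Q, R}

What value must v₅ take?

N

Among the 8 variables, M fits only v₁ (and all 8 values in {M, N, O, P, Q, R, S, T} must be used), so v₁ = M.
The 7 still-open variables draw from only 7 values {N, O, P, Q, R, S, T}, so each is used; only v₈ can be R, hence v₈ = R.
The 3 variables v₃, v₄, v₆ are confined to {P, Q, T}, which locks those values in; drop them from v₂, v₅, v₇.
So v₅ = N.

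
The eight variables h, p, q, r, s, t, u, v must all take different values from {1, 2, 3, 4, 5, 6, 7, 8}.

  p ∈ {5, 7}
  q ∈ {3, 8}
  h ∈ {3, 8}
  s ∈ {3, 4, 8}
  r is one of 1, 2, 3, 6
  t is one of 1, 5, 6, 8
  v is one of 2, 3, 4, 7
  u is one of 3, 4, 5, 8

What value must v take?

2

The 2 variables h and q are confined to {3, 8}, which locks those values in; drop them from r, s, t, u, v.
That leaves s = 4. Strike 4 from u, v.
u must be 5 (only option left). Eliminate 5 elsewhere: p, t.
p's domain is down to {7}, so p = 7. Eliminate 7 elsewhere: v.
So v = 2.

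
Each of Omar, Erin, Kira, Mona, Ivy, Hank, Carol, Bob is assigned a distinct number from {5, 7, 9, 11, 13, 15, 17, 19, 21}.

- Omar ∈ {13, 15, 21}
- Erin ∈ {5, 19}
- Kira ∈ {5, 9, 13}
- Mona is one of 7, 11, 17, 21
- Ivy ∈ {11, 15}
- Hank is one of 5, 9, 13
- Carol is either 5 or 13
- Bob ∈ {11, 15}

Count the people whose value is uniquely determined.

Ivy and Bob share exactly the 2 values {11, 15}; by pigeonhole those values go to them, so strike 11, 15 from Omar, Mona.
Kira, Hank, Carol between them cover only {5, 9, 13} — a naked triple. Remove those values from Omar, Erin.
Omar's domain is down to {21}, so Omar = 21. Remove 21 from Mona.
That leaves Erin = 19.
Determined: Omar=21, Erin=19. The other people each still have more than one consistent value. That makes 2.

2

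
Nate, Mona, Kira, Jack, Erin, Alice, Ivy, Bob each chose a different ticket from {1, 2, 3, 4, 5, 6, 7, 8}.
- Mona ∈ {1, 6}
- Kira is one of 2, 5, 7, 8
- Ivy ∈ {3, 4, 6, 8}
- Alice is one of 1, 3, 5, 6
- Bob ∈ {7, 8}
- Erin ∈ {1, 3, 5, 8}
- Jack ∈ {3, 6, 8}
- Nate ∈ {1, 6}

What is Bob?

7

The 8 variables together cover exactly {1, 2, 3, 4, 5, 6, 7, 8} — 8 values for 8 variables — and 2 appears only in Kira's list, so Kira = 2.
Among the 7 still-open variables, 4 fits only Ivy (and all 7 values in {1, 3, 4, 5, 6, 7, 8} must be used), so Ivy = 4.
Among the 6 still-open variables, 7 fits only Bob (and all 6 values in {1, 3, 5, 6, 7, 8} must be used), so Bob = 7.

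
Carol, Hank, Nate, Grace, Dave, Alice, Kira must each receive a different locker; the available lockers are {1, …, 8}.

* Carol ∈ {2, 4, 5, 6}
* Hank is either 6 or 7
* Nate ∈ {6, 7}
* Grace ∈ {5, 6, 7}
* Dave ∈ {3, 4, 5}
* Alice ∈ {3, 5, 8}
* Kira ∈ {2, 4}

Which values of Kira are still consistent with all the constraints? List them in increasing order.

2, 4

The 7 variables draw from only 7 values {2, 3, 4, 5, 6, 7, 8}, so each is used; only Alice can be 8, hence Alice = 8.
Among the 6 still-open variables, 3 fits only Dave (and all 6 values in {2, 3, 4, 5, 6, 7} must be used), so Dave = 3.
The 2 variables Hank and Nate are confined to {6, 7}, which locks those values in; drop them from Carol, Grace.
Grace must be 5 (only option left). Remove 5 from Carol.
No further eliminations apply; Kira can still be any of 2, 4.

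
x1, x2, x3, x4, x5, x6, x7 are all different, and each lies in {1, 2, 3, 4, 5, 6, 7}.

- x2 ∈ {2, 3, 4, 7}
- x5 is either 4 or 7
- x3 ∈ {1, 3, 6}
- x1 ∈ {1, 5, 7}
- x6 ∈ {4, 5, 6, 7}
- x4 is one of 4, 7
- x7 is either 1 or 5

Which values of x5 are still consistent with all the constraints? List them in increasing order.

The 7 variables together cover exactly {1, 2, 3, 4, 5, 6, 7} — 7 values for 7 variables — and 2 appears only in x2's list, so x2 = 2.
The 6 still-open variables together cover exactly {1, 3, 4, 5, 6, 7} — 6 values for 6 variables — and 3 appears only in x3's list, so x3 = 3.
Among the 5 still-open variables, 6 fits only x6 (and all 5 values in {1, 4, 5, 6, 7} must be used), so x6 = 6.
The 2 variables x4 and x5 are confined to {4, 7}, which locks those values in; drop them from x1.
No further eliminations apply; x5 can still be any of 4, 7.

4, 7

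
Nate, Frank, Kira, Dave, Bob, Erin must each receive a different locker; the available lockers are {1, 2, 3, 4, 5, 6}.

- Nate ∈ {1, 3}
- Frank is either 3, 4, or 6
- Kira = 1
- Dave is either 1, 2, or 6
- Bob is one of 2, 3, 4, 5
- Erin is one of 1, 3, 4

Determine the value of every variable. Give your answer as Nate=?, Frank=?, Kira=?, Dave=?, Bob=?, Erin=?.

Kira's domain is down to {1}, so Kira = 1. Eliminate 1 elsewhere: Nate, Dave, Erin.
Nate must be 3 (only option left). Strike 3 from Frank, Bob, Erin.
Erin must be 4 (only option left). So Frank, Bob can't be 4.
Frank must be 6 (only option left). Eliminate 6 elsewhere: Dave.
Dave has just one choice, so Dave = 2. So Bob can't be 2.
Bob's domain is down to {5}, so Bob = 5.

Nate=3, Frank=6, Kira=1, Dave=2, Bob=5, Erin=4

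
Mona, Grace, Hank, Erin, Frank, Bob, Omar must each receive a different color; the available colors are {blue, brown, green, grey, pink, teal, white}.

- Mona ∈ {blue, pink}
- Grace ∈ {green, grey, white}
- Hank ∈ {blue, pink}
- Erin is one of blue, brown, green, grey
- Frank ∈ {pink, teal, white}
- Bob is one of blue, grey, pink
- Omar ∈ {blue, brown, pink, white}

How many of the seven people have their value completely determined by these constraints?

2

The 7 variables together cover exactly {blue, brown, green, grey, pink, teal, white} — 7 values for 7 variables — and teal appears only in Frank's list, so Frank = teal.
Mona and Hank between them cover only {blue, pink} — a naked pair. Remove those values from Erin, Bob, Omar.
Bob must be grey (only option left). Eliminate grey elsewhere: Grace, Erin.
Determined: Frank=teal, Bob=grey. The other people each still have more than one consistent value. That makes 2.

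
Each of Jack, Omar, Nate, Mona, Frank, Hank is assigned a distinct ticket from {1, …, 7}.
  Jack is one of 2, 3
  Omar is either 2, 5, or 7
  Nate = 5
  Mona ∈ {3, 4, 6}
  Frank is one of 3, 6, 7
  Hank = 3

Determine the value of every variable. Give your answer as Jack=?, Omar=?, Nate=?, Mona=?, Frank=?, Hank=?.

Nate's domain is down to {5}, so Nate = 5. Remove 5 from Omar.
Hank must be 3 (only option left). Remove 3 from Jack, Mona, Frank.
Jack must be 2 (only option left). So Omar can't be 2.
That leaves Omar = 7. Remove 7 from Frank.
Frank must be 6 (only option left). So Mona can't be 6.
Mona must be 4 (only option left).

Jack=2, Omar=7, Nate=5, Mona=4, Frank=6, Hank=3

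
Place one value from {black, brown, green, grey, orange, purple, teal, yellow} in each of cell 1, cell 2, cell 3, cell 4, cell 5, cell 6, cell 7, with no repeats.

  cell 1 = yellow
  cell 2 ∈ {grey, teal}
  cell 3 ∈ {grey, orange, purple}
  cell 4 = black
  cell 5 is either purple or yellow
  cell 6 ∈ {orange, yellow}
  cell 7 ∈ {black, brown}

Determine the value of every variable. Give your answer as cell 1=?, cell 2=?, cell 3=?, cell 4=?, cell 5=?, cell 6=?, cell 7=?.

cell 1 must be yellow (only option left). Strike yellow from cell 5, cell 6.
cell 4 has just one choice, so cell 4 = black. Eliminate black elsewhere: cell 7.
cell 5 has just one choice, so cell 5 = purple. Eliminate purple elsewhere: cell 3.
cell 6's domain is down to {orange}, so cell 6 = orange. Remove orange from cell 3.
cell 7 must be brown (only option left).
cell 3's domain is down to {grey}, so cell 3 = grey. Strike grey from cell 2.
That leaves cell 2 = teal.

cell 1=yellow, cell 2=teal, cell 3=grey, cell 4=black, cell 5=purple, cell 6=orange, cell 7=brown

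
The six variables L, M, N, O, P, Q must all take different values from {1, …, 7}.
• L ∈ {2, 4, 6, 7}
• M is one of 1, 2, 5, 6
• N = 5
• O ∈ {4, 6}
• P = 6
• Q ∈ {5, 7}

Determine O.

N's domain is down to {5}, so N = 5. Remove 5 from M, Q.
P has just one choice, so P = 6. So L, M, O can't be 6.
So O = 4.

4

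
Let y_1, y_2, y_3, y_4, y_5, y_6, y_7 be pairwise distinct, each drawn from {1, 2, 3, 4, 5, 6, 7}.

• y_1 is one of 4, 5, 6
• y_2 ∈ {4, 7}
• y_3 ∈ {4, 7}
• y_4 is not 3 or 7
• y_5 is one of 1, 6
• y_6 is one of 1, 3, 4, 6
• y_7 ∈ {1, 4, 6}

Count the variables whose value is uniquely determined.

3

Among the 7 variables, 2 fits only y_4 (and all 7 values in {1, 2, 3, 4, 5, 6, 7} must be used), so y_4 = 2.
The 6 still-open variables together cover exactly {1, 3, 4, 5, 6, 7} — 6 values for 6 variables — and 3 appears only in y_6's list, so y_6 = 3.
Among the 5 still-open variables, 5 fits only y_1 (and all 5 values in {1, 4, 5, 6, 7} must be used), so y_1 = 5.
The 2 variables y_2 and y_3 are confined to {4, 7}, which locks those values in; drop them from y_7.
Determined: y_1=5, y_4=2, y_6=3. The other variables each still have more than one consistent value. That makes 3.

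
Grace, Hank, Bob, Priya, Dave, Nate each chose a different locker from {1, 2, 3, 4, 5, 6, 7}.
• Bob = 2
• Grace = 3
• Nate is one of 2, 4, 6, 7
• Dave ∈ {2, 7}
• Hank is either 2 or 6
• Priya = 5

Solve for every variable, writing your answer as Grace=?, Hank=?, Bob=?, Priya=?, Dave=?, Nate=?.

Grace's domain is down to {3}, so Grace = 3.
Bob's domain is down to {2}, so Bob = 2. So Hank, Dave, Nate can't be 2.
Priya's domain is down to {5}, so Priya = 5.
Dave has just one choice, so Dave = 7. Remove 7 from Nate.
Hank has just one choice, so Hank = 6. So Nate can't be 6.
Nate's domain is down to {4}, so Nate = 4.

Grace=3, Hank=6, Bob=2, Priya=5, Dave=7, Nate=4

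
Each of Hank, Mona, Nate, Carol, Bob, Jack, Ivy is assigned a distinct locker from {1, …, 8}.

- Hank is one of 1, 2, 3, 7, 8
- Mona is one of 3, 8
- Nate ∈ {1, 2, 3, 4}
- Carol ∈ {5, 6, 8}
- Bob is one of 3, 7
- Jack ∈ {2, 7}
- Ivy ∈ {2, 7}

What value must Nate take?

4

Jack and Ivy between them cover only {2, 7} — a naked pair. Remove those values from Hank, Nate, Bob.
That leaves Bob = 3. Strike 3 from Hank, Mona, Nate.
Mona must be 8 (only option left). Strike 8 from Hank, Carol.
Hank's domain is down to {1}, so Hank = 1. Remove 1 from Nate.
So Nate = 4.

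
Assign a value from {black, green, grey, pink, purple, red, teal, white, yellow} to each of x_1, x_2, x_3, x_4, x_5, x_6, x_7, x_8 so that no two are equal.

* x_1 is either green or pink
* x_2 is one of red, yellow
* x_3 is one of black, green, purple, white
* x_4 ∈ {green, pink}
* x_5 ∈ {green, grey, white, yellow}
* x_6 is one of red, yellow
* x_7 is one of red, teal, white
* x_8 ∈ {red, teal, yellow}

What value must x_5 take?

grey

x_1 and x_4 between them cover only {green, pink} — a naked pair. Remove those values from x_3, x_5.
x_2 and x_6 share exactly the 2 values {red, yellow}; by pigeonhole those values go to them, so strike red, yellow from x_5, x_7, x_8.
x_8 must be teal (only option left). Remove teal from x_7.
That leaves x_7 = white. So x_3, x_5 can't be white.
So x_5 = grey.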